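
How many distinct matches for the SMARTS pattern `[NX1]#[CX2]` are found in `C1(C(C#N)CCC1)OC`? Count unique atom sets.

1

[NX1]#[CX2] is the SMARTS for a nitrile: a nitrogen triple-bonded to a two-connected carbon.
Exactly one fragment in the molecule meets all constraints, giving 1 match.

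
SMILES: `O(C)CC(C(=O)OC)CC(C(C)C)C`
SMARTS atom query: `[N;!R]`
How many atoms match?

0

The query [N;!R] means: aliphatic nitrogen not in a ring.
Check the 14 heavy atoms by environment: 11× C (acyclic) → no; 3× O (acyclic) → no.
No environment satisfies the query, so 0 matching atoms.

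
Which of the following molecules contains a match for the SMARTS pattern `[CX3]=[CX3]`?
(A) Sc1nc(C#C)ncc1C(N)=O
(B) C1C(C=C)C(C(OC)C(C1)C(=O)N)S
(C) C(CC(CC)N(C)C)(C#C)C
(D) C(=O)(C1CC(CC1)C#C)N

[CX3]=[CX3] describes a non-aromatic C=C double bond between two sp2 carbons (an alkene).
(A) has an ethynyl group (-C#CH) but the C-C bond is a triple bond, not a double bond.
(B) contains a vinyl group (-CH=CH2), which satisfies every atom and bond constraint.
(C) has an ethynyl group (-C#CH) but the C-C bond is a triple bond, not a double bond.
(D) has an ethynyl group (-C#CH) but the C-C bond is a triple bond, not a double bond.
So the answer is (B).

B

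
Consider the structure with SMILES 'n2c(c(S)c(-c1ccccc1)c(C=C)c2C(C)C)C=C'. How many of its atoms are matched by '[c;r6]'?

Check the 20 heavy atoms by environment: 1× n (aromatic, in 6-ring) → no; 11× c (aromatic, in 6-ring) → match; 7× C (acyclic) → no; 1× S (acyclic) → no.
That gives 11 matching atoms.

11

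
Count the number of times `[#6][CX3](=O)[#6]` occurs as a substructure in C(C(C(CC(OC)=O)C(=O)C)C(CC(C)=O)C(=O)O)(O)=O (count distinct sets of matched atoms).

2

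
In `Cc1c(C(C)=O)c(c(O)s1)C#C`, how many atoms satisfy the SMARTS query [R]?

The query [R] means: R matches any atom that is part of a ring.
Check the 12 heavy atoms by environment: 1× s (aromatic, in 5-ring) → match; 4× c (aromatic, in 5-ring) → match; 5× C (acyclic) → no; 2× O (acyclic) → no.
Summing the matching environments: 1 + 4 = 5 matching atoms.

5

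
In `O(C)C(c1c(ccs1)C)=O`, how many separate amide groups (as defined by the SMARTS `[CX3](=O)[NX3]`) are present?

[CX3](=O)[NX3] is the SMARTS for an amide: a carbonyl carbon bonded to a trivalent nitrogen.
The molecule has a methyl-ester group (-C(=O)OCH3), but the carbonyl is bonded to O, not to an NX3 nitrogen; nothing else fits, so there are 0 matches.

0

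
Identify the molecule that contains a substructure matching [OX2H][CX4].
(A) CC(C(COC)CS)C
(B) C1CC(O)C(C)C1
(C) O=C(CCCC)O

B

[OX2H][CX4] describes a hydroxyl oxygen bound to an sp3 (X4) carbon (an aliphatic alcohol).
(A) has a methoxy ether (-OCH3) but the oxygen has H0 (ether), not H1.
(B) contains a hydroxyl group (-OH), which satisfies every atom and bond constraint.
(C) has a carboxylic acid group (-C(=O)OH) but the -OH is on a CX3 carbonyl carbon, not a CX4 carbon.
So the answer is (B).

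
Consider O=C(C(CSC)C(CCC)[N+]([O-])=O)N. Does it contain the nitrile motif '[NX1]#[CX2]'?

No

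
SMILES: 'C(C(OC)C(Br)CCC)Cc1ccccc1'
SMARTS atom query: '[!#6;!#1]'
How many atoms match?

2

Check the 16 heavy atoms by environment: 8× C → no; 1× O → match; 6× c (aromatic) → no; 1× Br → match.
Summing the matching environments: 1 + 1 = 2 matching atoms.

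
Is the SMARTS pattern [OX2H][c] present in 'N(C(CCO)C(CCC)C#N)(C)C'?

The pattern [OX2H][c] describes a hydroxyl oxygen attached to an aromatic carbon — a phenol.
The closest candidate here is a hydroxyl group (-OH), but the -OH is on an aliphatic carbon, not an aromatic c. No other fragment satisfies the full query, so there is no match.

No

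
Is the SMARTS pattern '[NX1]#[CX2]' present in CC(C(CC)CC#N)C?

Yes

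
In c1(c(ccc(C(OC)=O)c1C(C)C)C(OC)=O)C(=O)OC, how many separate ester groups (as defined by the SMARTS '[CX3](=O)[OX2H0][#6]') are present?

3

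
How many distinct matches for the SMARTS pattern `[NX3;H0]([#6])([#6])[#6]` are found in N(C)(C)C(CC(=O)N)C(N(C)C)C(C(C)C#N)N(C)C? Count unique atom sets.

3

[NX3;H0]([#6])([#6])[#6] is the SMARTS for a tertiary amine: a trivalent nitrogen with no H, bonded to three carbons.
The molecule carries 3 separate instances of a dimethylamino group (-N(CH3)2) meeting every constraint; each maps to a distinct set of atoms, giving 3 matches.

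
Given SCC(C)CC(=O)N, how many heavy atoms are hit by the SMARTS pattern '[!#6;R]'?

Check the 8 heavy atoms by environment: 5× C (acyclic) → no; 1× S (acyclic) → no; 1× O (acyclic) → no; 1× N (acyclic) → no.
No environment satisfies the query, so 0 matching atoms.

0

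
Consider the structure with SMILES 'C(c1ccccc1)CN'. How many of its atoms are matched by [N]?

1

The query [N] means: uppercase N matches aliphatic (non-aromatic) nitrogen only.
Check the 9 heavy atoms by environment: 2× C → no; 6× c (aromatic) → no; 1× N → match.
That gives 1 matching atom.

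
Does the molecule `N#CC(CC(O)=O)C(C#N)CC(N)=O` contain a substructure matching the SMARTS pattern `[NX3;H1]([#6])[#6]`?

No

The pattern [NX3;H1]([#6])[#6] describes a trivalent nitrogen with one H, bonded to two carbons — a secondary amine.
The closest candidate here is a primary amide (-C(=O)NH2), but the -C(=O)NH2 nitrogen has H2, not H1. No other fragment satisfies the full query, so there is no match.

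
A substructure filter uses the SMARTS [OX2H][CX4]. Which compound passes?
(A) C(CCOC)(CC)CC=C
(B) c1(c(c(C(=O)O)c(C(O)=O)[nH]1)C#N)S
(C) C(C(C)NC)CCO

[OX2H][CX4] describes a hydroxyl oxygen bound to an sp3 (X4) carbon (an aliphatic alcohol).
(A) has a methoxy ether (-OCH3) but the oxygen has H0 (ether), not H1.
(B) has a carboxylic acid group (-C(=O)OH) but the -OH is on a CX3 carbonyl carbon, not a CX4 carbon.
(C) contains a hydroxyl group (-OH), which satisfies every atom and bond constraint.
So the answer is (C).

C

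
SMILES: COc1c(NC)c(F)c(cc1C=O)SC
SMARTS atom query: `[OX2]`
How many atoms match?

1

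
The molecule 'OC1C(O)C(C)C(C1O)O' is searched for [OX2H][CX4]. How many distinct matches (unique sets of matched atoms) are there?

4

[OX2H][CX4] is the SMARTS for an aliphatic alcohol: a hydroxyl oxygen bound to an sp3 (X4) carbon.
The molecule carries 4 separate instances of a hydroxyl group (-OH) meeting every constraint; each maps to a distinct set of atoms, giving 4 matches.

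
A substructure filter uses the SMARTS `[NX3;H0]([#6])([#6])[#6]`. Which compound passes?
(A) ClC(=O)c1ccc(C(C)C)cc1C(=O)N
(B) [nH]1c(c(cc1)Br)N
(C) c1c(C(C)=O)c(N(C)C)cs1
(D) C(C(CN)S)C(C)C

[NX3;H0]([#6])([#6])[#6] describes a trivalent nitrogen with no H, bonded to three carbons (a tertiary amine).
(A) has a primary amide (-C(=O)NH2) but the amide nitrogen has H2 and only one carbon neighbour.
(B) has a primary amino group (-NH2) but the nitrogen has H2, not H0 with three carbons.
(C) contains a dimethylamino group (-N(CH3)2), which satisfies every atom and bond constraint.
(D) has a primary amino group (-NH2) but the nitrogen has H2, not H0 with three carbons.
So the answer is (C).

C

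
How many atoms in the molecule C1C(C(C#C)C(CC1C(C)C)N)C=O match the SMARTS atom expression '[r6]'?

Check the 14 heavy atoms by environment: 6× C (in 6-ring) → match; 6× C (acyclic) → no; 1× O (acyclic) → no; 1× N (acyclic) → no.
That gives 6 matching atoms.

6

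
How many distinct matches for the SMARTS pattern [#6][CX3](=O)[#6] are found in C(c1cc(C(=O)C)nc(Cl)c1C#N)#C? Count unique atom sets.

1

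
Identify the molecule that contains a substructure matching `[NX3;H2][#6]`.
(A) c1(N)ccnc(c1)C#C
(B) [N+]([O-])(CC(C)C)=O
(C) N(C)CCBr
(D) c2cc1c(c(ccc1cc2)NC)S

[NX3;H2][#6] describes a trivalent nitrogen with two H attached to carbon (a primary amine).
(A) contains a primary amino group (-NH2), which satisfies every atom and bond constraint.
(B) has a nitro group (-[N+](=O)[O-]) but the nitrogen is [N+] with no H, not NX3H2.
(C) has an N-methylamino group (-NHCH3) but the nitrogen bears two carbons and only one H (H1), not H2.
(D) has an N-methylamino group (-NHCH3) but the nitrogen bears two carbons and only one H (H1), not H2.
So the answer is (A).

A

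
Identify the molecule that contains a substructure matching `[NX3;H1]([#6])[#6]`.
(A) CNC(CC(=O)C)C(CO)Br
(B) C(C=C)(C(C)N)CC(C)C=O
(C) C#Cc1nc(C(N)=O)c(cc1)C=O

A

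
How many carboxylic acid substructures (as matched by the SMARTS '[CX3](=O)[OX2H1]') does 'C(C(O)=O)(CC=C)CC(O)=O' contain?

2

[CX3](=O)[OX2H1] is the SMARTS for a carboxylic acid: an sp2 carbon double-bonded to O and single-bonded to an -OH oxygen.
The molecule carries 2 separate instances of a carboxylic acid group (-C(=O)OH) meeting every constraint; each maps to a distinct set of atoms, giving 2 matches.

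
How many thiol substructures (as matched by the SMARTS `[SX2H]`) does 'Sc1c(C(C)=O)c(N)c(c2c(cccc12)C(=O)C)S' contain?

[SX2H] is the SMARTS for a thiol: an aliphatic sulfur with two connections, one being H.
The molecule carries 2 separate instances of a thiol (-SH) meeting every constraint; each maps to a distinct set of atoms, giving 2 matches.

2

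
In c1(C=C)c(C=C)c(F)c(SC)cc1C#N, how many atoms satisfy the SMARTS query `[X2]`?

2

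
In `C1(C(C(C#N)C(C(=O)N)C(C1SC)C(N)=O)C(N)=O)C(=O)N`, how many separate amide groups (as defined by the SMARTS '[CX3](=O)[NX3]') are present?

[CX3](=O)[NX3] is the SMARTS for an amide: a carbonyl carbon bonded to a trivalent nitrogen.
The molecule carries 4 separate instances of a primary amide (-C(=O)NH2) meeting every constraint; each maps to a distinct set of atoms, giving 4 matches.

4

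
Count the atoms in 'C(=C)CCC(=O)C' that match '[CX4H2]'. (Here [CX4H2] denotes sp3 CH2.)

2

Check the 7 heavy atoms by environment: 2× C (H2, X4) → match; 1× C (H1, X3) → no; 1× C (H2, X3) → no; 1× C (H0, X3) → no; 1× O (H0, X1) → no; 1× C (H3, X4) → no.
That gives 2 matching atoms.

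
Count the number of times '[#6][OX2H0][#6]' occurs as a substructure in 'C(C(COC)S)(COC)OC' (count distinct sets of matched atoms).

3

[#6][OX2H0][#6] is the SMARTS for an ether: an aliphatic oxygen bridging two carbons with no H on the oxygen.
The molecule carries 3 separate instances of a methoxy ether (-OCH3) meeting every constraint; each maps to a distinct set of atoms, giving 3 matches.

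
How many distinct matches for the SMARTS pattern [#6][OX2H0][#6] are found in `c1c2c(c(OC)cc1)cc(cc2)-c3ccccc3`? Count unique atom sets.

1

[#6][OX2H0][#6] is the SMARTS for an ether: an aliphatic oxygen bridging two carbons with no H on the oxygen.
Exactly one fragment in the molecule meets all constraints, giving 1 match.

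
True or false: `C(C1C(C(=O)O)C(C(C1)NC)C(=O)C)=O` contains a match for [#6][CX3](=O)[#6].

True

The pattern [#6][CX3](=O)[#6] describes a carbonyl carbon (no H) flanked by two carbons — a ketone.
The molecule carries an acetyl/ketone group (-C(=O)CH3), whose atoms satisfy every constraint of the query, so the pattern matches.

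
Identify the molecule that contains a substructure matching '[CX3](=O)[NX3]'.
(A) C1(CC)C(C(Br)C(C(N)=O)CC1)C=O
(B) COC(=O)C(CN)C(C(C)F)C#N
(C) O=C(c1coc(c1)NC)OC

A

[CX3](=O)[NX3] describes a carbonyl carbon bonded to a trivalent nitrogen (an amide).
(A) contains a primary amide (-C(=O)NH2), which satisfies every atom and bond constraint.
(B) has a primary amino group (-NH2) but the -NH2 is not attached to a carbonyl carbon.
(C) has a methyl-ester group (-C(=O)OCH3) but the carbonyl is bonded to O, not to an NX3 nitrogen.
So the answer is (A).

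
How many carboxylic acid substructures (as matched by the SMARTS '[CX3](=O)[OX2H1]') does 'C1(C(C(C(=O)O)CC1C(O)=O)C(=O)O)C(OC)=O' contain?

3

[CX3](=O)[OX2H1] is the SMARTS for a carboxylic acid: an sp2 carbon double-bonded to O and single-bonded to an -OH oxygen.
The molecule carries 3 separate instances of a carboxylic acid group (-C(=O)OH) meeting every constraint; each maps to a distinct set of atoms, giving 3 matches.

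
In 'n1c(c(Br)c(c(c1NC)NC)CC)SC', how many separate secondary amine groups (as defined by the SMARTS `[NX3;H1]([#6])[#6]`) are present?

2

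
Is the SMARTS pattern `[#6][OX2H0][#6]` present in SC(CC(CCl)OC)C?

The pattern [#6][OX2H0][#6] describes an aliphatic oxygen bridging two carbons with no H on the oxygen — an ether.
The molecule carries a methoxy ether (-OCH3), whose atoms satisfy every constraint of the query, so the pattern matches.

Yes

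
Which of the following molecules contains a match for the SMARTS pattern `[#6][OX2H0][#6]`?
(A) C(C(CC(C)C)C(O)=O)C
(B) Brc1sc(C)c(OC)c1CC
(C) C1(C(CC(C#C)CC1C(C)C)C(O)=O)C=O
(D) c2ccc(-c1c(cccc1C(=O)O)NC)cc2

B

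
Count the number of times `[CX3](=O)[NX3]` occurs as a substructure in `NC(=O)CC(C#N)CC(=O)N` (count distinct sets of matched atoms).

2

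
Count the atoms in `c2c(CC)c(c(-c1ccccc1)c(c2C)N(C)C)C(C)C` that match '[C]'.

The query [C] means: uppercase C matches aliphatic (non-aromatic) carbon only.
Check the 21 heavy atoms by environment: 12× c (aromatic) → no; 8× C → match; 1× N → no.
That gives 8 matching atoms.

8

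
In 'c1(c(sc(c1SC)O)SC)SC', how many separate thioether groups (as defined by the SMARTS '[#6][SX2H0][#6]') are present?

[#6][SX2H0][#6] is the SMARTS for a thioether: an aliphatic sulfur bridging two carbons with no H on the sulfur.
The molecule carries 3 separate instances of a methylthio ether (-SCH3) meeting every constraint; each maps to a distinct set of atoms, giving 3 matches.

3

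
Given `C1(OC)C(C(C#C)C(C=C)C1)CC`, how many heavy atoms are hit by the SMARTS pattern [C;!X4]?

4

The query [C;!X4] means: aliphatic carbon that does not have four total connections.
Check the 13 heavy atoms by environment: 8× C (X4) → no; 2× C (X2) → match; 1× O (X2) → no; 2× C (X3) → match.
Summing the matching environments: 2 + 2 = 4 matching atoms.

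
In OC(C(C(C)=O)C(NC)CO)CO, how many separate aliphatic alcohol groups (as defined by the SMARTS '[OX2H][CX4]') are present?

[OX2H][CX4] is the SMARTS for an aliphatic alcohol: a hydroxyl oxygen bound to an sp3 (X4) carbon.
The molecule carries 3 separate instances of a hydroxyl group (-OH) meeting every constraint; each maps to a distinct set of atoms, giving 3 matches.

3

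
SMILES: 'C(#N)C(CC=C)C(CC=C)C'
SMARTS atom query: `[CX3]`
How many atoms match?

4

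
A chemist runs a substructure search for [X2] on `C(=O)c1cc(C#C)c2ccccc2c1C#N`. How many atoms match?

Check the 16 heavy atoms by environment: 10× c (aromatic, X3) → no; 3× C (X2) → match; 1× N (X1) → no; 1× C (X3) → no; 1× O (X1) → no.
That gives 3 matching atoms.

3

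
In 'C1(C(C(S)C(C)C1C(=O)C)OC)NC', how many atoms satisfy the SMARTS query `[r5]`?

5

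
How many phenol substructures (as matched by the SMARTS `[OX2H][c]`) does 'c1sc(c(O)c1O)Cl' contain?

[OX2H][c] is the SMARTS for a phenol: a hydroxyl oxygen attached to an aromatic carbon.
The molecule carries 2 separate instances of a hydroxyl group (-OH) meeting every constraint; each maps to a distinct set of atoms, giving 2 matches.

2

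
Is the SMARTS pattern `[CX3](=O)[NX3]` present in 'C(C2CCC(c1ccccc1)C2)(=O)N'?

Yes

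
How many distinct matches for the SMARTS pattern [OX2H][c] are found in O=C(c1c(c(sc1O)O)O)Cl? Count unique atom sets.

3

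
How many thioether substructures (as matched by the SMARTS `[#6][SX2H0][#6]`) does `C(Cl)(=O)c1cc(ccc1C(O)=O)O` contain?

0

[#6][SX2H0][#6] is the SMARTS for a thioether: an aliphatic sulfur bridging two carbons with no H on the sulfur.
No fragment in the molecule satisfies every constraint, giving 0 matches.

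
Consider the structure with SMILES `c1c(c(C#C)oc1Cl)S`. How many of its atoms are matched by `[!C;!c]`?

The query [!C;!c] means: neither aliphatic nor aromatic carbon — same as [!#6].
Check the 9 heavy atoms by environment: 1× o (aromatic) → match; 4× c (aromatic) → no; 1× Cl → match; 1× S → match; 2× C → no.
Summing the matching environments: 1 + 1 + 1 = 3 matching atoms.

3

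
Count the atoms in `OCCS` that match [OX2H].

1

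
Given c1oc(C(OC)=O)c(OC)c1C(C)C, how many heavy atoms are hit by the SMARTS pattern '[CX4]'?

The query [CX4] means: C with X4: aliphatic carbon with exactly 4 total connections (bonds + H).
Check the 14 heavy atoms by environment: 1× o (aromatic, X2) → no; 4× c (aromatic, X3) → no; 1× C (X3) → no; 1× O (X1) → no; 2× O (X2) → no; 5× C (X4) → match.
That gives 5 matching atoms.

5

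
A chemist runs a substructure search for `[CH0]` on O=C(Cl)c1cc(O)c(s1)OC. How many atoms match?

Check the 11 heavy atoms by environment: 1× s (aromatic, H0) → no; 3× c (aromatic, H0) → no; 1× c (aromatic, H1) → no; 1× C (H0) → match; 2× O (H0) → no; 1× Cl (H0) → no; 1× O (H1) → no; 1× C (H3) → no.
That gives 1 matching atom.

1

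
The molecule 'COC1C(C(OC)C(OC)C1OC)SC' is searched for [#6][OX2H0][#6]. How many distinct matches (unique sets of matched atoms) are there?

4

[#6][OX2H0][#6] is the SMARTS for an ether: an aliphatic oxygen bridging two carbons with no H on the oxygen.
The molecule carries 4 separate instances of a methoxy ether (-OCH3) meeting every constraint; each maps to a distinct set of atoms, giving 4 matches.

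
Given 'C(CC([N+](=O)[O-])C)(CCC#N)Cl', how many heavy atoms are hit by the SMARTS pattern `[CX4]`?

6

The query [CX4] means: C with X4: aliphatic carbon with exactly 4 total connections (bonds + H).
Check the 12 heavy atoms by environment: 6× C (X4) → match; 1× N (charge +1, X3) → no; 1× O (charge -1, X1) → no; 1× O (X1) → no; 1× C (X2) → no; 1× N (X1) → no; 1× Cl (X1) → no.
That gives 6 matching atoms.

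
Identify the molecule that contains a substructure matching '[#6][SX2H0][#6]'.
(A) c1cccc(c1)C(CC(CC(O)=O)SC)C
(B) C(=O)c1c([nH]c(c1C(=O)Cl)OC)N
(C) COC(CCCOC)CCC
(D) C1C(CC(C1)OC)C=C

[#6][SX2H0][#6] describes an aliphatic sulfur bridging two carbons with no H on the sulfur (a thioether).
(A) contains a methylthio ether (-SCH3), which satisfies every atom and bond constraint.
(B) has a methoxy ether (-OCH3) but the bridging atom is O, not S.
(C) has a methoxy ether (-OCH3) but the bridging atom is O, not S.
(D) has a methoxy ether (-OCH3) but the bridging atom is O, not S.
So the answer is (A).

A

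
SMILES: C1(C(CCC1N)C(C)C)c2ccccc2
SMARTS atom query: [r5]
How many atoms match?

5

Check the 15 heavy atoms by environment: 5× C (in 5-ring) → match; 6× c (aromatic, in 6-ring) → no; 3× C (acyclic) → no; 1× N (acyclic) → no.
That gives 5 matching atoms.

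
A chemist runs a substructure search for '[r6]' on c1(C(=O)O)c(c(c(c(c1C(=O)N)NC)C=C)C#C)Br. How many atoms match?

The query [r6] means: r6 matches atoms in a six-membered ring.
Check the 19 heavy atoms by environment: 6× c (aromatic, in 6-ring) → match; 7× C (acyclic) → no; 3× O (acyclic) → no; 2× N (acyclic) → no; 1× Br (acyclic) → no.
That gives 6 matching atoms.

6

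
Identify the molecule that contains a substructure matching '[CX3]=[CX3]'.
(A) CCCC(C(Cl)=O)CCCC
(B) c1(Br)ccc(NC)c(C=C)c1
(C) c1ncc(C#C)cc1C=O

B

[CX3]=[CX3] describes a non-aromatic C=C double bond between two sp2 carbons (an alkene).
(A) has an ethyl group (-CH2CH3) but its C-C bond is a single bond between CX4 carbons, not CX3=CX3.
(B) contains a vinyl group (-CH=CH2), which satisfies every atom and bond constraint.
(C) has an ethynyl group (-C#CH) but the C-C bond is a triple bond, not a double bond.
So the answer is (B).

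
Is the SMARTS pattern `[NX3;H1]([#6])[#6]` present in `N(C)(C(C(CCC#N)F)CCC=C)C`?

The pattern [NX3;H1]([#6])[#6] describes a trivalent nitrogen with one H, bonded to two carbons — a secondary amine.
The closest candidate here is a dimethylamino group (-N(CH3)2), but the nitrogen has H0, not H1. No other fragment satisfies the full query, so there is no match.

No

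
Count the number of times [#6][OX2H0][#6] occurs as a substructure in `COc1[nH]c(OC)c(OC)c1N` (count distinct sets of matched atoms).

3

[#6][OX2H0][#6] is the SMARTS for an ether: an aliphatic oxygen bridging two carbons with no H on the oxygen.
The molecule carries 3 separate instances of a methoxy ether (-OCH3) meeting every constraint; each maps to a distinct set of atoms, giving 3 matches.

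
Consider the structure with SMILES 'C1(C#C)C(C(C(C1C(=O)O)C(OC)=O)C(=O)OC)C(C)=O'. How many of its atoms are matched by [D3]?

9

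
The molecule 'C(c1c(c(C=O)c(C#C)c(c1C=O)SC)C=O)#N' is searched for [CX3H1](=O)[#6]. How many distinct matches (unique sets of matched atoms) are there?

[CX3H1](=O)[#6] is the SMARTS for an aldehyde: an sp2 carbon with one H, double-bonded to O and single-bonded to carbon.
The molecule carries 3 separate instances of an aldehyde (-CHO) meeting every constraint; each maps to a distinct set of atoms, giving 3 matches.

3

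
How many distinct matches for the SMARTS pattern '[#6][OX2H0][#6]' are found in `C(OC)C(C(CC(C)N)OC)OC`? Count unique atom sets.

3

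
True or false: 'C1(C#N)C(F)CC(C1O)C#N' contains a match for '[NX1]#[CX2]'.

True

The pattern [NX1]#[CX2] describes a nitrogen triple-bonded to a two-connected carbon — a nitrile.
The molecule carries a nitrile (-C#N), whose atoms satisfy every constraint of the query, so the pattern matches.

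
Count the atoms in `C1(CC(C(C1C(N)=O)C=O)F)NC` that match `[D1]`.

The query [D1] means: atom with exactly one heavy-atom neighbour (degree 1).
Check the 13 heavy atoms by environment: 5× C (D3) → no; 2× C (D2) → no; 2× O (D1) → match; 1× N (D1) → match; 1× F (D1) → match; 1× N (D2) → no; 1× C (D1) → match.
Summing the matching environments: 2 + 1 + 1 + 1 = 5 matching atoms.

5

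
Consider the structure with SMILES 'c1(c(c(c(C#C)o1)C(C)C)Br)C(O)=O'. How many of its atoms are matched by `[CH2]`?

0

Check the 14 heavy atoms by environment: 1× o (aromatic, H0) → no; 4× c (aromatic, H0) → no; 2× C (H0) → no; 2× C (H1) → no; 2× C (H3) → no; 1× Br (H0) → no; 1× O (H0) → no; 1× O (H1) → no.
No environment satisfies the query, so 0 matching atoms.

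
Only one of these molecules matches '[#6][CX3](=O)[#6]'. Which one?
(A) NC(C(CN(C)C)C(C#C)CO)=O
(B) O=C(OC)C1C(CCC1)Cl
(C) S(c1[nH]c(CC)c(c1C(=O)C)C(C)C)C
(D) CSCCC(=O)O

C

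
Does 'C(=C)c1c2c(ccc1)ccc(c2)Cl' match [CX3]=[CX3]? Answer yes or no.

Yes

The pattern [CX3]=[CX3] describes a non-aromatic C=C double bond between two sp2 carbons — an alkene.
The molecule carries a vinyl group (-CH=CH2), whose atoms satisfy every constraint of the query, so the pattern matches.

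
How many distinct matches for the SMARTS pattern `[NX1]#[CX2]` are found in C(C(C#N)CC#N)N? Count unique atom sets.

[NX1]#[CX2] is the SMARTS for a nitrile: a nitrogen triple-bonded to a two-connected carbon.
The molecule carries 2 separate instances of a nitrile (-C#N) meeting every constraint; each maps to a distinct set of atoms, giving 2 matches.

2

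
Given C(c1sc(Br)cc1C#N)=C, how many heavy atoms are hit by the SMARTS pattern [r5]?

5

The query [r5] means: r5 matches atoms in a five-membered ring.
Check the 10 heavy atoms by environment: 1× s (aromatic, in 5-ring) → match; 4× c (aromatic, in 5-ring) → match; 3× C (acyclic) → no; 1× N (acyclic) → no; 1× Br (acyclic) → no.
Summing the matching environments: 1 + 4 = 5 matching atoms.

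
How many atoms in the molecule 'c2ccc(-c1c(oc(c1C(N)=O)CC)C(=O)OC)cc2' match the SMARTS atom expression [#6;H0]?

The query [#6;H0] means: any carbon with no attached hydrogen.
Check the 20 heavy atoms by environment: 1× o (aromatic, H0) → no; 5× c (aromatic, H0) → match; 2× C (H0) → match; 3× O (H0) → no; 1× N (H2) → no; 1× C (H2) → no; 2× C (H3) → no; 5× c (aromatic, H1) → no.
Summing the matching environments: 5 + 2 = 7 matching atoms.

7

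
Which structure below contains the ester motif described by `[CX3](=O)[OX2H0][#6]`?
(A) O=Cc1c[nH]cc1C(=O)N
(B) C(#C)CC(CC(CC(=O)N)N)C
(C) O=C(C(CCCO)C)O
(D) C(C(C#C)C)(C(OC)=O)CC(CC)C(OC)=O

D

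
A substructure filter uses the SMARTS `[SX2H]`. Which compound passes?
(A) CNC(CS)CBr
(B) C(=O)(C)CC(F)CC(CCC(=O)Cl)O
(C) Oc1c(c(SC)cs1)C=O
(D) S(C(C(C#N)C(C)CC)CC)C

A

[SX2H] describes an aliphatic sulfur with two connections, one being H (a thiol).
(A) contains a thiol (-SH), which satisfies every atom and bond constraint.
(B) has a hydroxyl group (-OH) but it is an -OH, not an -SH.
(C) has a methylthio ether (-SCH3) but the sulfur has H0 (bonded to two carbons), not H1.
(D) has a methylthio ether (-SCH3) but the sulfur has H0 (bonded to two carbons), not H1.
So the answer is (A).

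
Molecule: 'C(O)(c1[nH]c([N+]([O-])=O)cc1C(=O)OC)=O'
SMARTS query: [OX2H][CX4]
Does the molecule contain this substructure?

The pattern [OX2H][CX4] describes a hydroxyl oxygen bound to an sp3 (X4) carbon — an aliphatic alcohol.
The closest candidate here is a carboxylic acid group (-C(=O)OH), but the -OH is on a CX3 carbonyl carbon, not a CX4 carbon. No other fragment satisfies the full query, so there is no match.

No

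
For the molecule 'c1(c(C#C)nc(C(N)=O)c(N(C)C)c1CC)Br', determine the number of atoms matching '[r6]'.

6

The query [r6] means: r6 matches atoms in a six-membered ring.
Check the 17 heavy atoms by environment: 1× n (aromatic, in 6-ring) → match; 5× c (aromatic, in 6-ring) → match; 1× Br (acyclic) → no; 7× C (acyclic) → no; 1× O (acyclic) → no; 2× N (acyclic) → no.
Summing the matching environments: 1 + 5 = 6 matching atoms.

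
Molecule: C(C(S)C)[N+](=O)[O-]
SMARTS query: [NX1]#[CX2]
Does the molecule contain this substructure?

No

The pattern [NX1]#[CX2] describes a nitrogen triple-bonded to a two-connected carbon — a nitrile.
The closest candidate here is a nitro group (-[N+](=O)[O-]), but there is no C#N triple bond. No other fragment satisfies the full query, so there is no match.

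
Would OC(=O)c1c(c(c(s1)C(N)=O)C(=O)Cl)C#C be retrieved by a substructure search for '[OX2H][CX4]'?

The pattern [OX2H][CX4] describes a hydroxyl oxygen bound to an sp3 (X4) carbon — an aliphatic alcohol.
The closest candidate here is a carboxylic acid group (-C(=O)OH), but the -OH is on a CX3 carbonyl carbon, not a CX4 carbon. No other fragment satisfies the full query, so there is no match.

No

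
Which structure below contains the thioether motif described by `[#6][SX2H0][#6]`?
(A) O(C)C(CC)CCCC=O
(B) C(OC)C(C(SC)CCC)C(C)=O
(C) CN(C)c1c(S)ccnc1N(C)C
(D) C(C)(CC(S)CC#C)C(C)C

[#6][SX2H0][#6] describes an aliphatic sulfur bridging two carbons with no H on the sulfur (a thioether).
(A) has a methoxy ether (-OCH3) but the bridging atom is O, not S.
(B) contains a methylthio ether (-SCH3), which satisfies every atom and bond constraint.
(C) has a thiol (-SH) but the sulfur has H1, not H0 bridging two carbons.
(D) has a thiol (-SH) but the sulfur has H1, not H0 bridging two carbons.
So the answer is (B).

B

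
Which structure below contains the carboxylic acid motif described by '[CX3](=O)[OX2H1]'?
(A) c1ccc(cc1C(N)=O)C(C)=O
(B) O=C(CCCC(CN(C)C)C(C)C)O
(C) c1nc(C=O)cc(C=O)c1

[CX3](=O)[OX2H1] describes an sp2 carbon double-bonded to O and single-bonded to an -OH oxygen (a carboxylic acid).
(A) has a primary amide (-C(=O)NH2) but the carbonyl is bonded to N, not to an -OH oxygen.
(B) contains a carboxylic acid group (-C(=O)OH), which satisfies every atom and bond constraint.
(C) has an aldehyde (-CHO) but there is no singly-bonded oxygen on the carbonyl carbon.
So the answer is (B).

B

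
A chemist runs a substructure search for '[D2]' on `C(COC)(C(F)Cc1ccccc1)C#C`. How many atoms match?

9

The query [D2] means: atom with exactly two heavy-atom neighbours.
Check the 15 heavy atoms by environment: 3× C (D2) → match; 2× C (D3) → no; 1× c (aromatic, D3) → no; 5× c (aromatic, D2) → match; 2× C (D1) → no; 1× F (D1) → no; 1× O (D2) → match.
Summing the matching environments: 3 + 5 + 1 = 9 matching atoms.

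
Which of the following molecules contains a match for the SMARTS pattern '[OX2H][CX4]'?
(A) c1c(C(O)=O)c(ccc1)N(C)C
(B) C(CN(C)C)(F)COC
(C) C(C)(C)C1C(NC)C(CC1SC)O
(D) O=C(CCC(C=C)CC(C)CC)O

C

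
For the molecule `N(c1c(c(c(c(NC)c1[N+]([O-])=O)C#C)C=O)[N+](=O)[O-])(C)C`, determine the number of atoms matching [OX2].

0

Check the 21 heavy atoms by environment: 6× c (aromatic, X3) → no; 2× N (X3) → no; 3× C (X4) → no; 1× C (X3) → no; 3× O (X1) → no; 2× C (X2) → no; 2× N (charge +1, X3) → no; 2× O (charge -1, X1) → no.
No environment satisfies the query, so 0 matching atoms.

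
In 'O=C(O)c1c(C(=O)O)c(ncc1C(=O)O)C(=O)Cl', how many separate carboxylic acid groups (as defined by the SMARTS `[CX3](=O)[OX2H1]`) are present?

[CX3](=O)[OX2H1] is the SMARTS for a carboxylic acid: an sp2 carbon double-bonded to O and single-bonded to an -OH oxygen.
The molecule carries 3 separate instances of a carboxylic acid group (-C(=O)OH) meeting every constraint; each maps to a distinct set of atoms, giving 3 matches.

3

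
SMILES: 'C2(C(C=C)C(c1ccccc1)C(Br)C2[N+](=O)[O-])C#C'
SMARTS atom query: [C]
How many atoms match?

9

Check the 19 heavy atoms by environment: 9× C → match; 1× Br → no; 1× N (charge +1) → no; 1× O (charge -1) → no; 1× O → no; 6× c (aromatic) → no.
That gives 9 matching atoms.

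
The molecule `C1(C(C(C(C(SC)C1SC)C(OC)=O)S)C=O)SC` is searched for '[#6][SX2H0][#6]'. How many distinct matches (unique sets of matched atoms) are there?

[#6][SX2H0][#6] is the SMARTS for a thioether: an aliphatic sulfur bridging two carbons with no H on the sulfur.
The molecule carries 3 separate instances of a methylthio ether (-SCH3) meeting every constraint; each maps to a distinct set of atoms, giving 3 matches.

3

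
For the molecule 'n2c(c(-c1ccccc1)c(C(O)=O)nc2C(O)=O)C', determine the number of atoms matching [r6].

Check the 19 heavy atoms by environment: 2× n (aromatic, in 6-ring) → match; 10× c (aromatic, in 6-ring) → match; 3× C (acyclic) → no; 4× O (acyclic) → no.
Summing the matching environments: 2 + 10 = 12 matching atoms.

12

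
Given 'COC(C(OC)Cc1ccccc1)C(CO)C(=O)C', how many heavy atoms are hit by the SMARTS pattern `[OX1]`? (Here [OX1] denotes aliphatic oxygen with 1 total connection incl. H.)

1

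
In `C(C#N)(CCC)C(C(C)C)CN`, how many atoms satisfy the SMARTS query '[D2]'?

4

The query [D2] means: atom with exactly two heavy-atom neighbours.
Check the 12 heavy atoms by environment: 3× C (D1) → no; 4× C (D2) → match; 3× C (D3) → no; 2× N (D1) → no.
That gives 4 matching atoms.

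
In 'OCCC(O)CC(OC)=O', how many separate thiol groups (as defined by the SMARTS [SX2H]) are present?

0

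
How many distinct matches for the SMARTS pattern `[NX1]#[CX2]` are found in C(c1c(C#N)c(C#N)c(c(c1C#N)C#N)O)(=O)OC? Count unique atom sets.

[NX1]#[CX2] is the SMARTS for a nitrile: a nitrogen triple-bonded to a two-connected carbon.
The molecule carries 4 separate instances of a nitrile (-C#N) meeting every constraint; each maps to a distinct set of atoms, giving 4 matches.

4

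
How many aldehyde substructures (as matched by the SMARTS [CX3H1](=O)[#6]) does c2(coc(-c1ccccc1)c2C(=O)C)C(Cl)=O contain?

[CX3H1](=O)[#6] is the SMARTS for an aldehyde: an sp2 carbon with one H, double-bonded to O and single-bonded to carbon.
The molecule has an acetyl/ketone group (-C(=O)CH3), but the carbonyl carbon has H0 (two carbon neighbours), not H1; nothing else fits, so there are 0 matches.

0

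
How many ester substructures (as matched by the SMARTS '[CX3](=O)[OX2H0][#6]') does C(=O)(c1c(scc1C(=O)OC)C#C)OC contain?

2

[CX3](=O)[OX2H0][#6] is the SMARTS for an ester: a carbonyl carbon bonded to an oxygen that is itself bonded to carbon (no H on that O).
The molecule carries 2 separate instances of a methyl-ester group (-C(=O)OCH3) meeting every constraint; each maps to a distinct set of atoms, giving 2 matches.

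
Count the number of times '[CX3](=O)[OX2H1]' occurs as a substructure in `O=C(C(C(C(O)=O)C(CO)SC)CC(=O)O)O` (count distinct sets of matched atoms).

3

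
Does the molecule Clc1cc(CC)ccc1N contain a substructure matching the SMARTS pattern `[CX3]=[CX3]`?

No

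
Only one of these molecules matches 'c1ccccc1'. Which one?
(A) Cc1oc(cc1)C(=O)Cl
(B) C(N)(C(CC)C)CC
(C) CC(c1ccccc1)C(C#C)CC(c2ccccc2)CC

c1ccccc1 describes six aromatic carbons in a ring (a benzene ring).
(A) has a methyl group (-CH3) but no six-membered all-carbon aromatic ring is present.
(B) has a methyl group (-CH3) but no six-membered all-carbon aromatic ring is present.
(C) contains a phenyl ring, which satisfies every atom and bond constraint.
So the answer is (C).

C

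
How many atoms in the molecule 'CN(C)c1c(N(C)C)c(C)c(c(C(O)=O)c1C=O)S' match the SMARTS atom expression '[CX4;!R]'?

5

The query [CX4;!R] means: aliphatic carbon with four total connections, not in a ring.
Check the 19 heavy atoms by environment: 6× c (aromatic, X3, in 6-ring) → no; 2× N (X3, acyclic) → no; 5× C (X4, acyclic) → match; 1× S (X2, acyclic) → no; 2× C (X3, acyclic) → no; 2× O (X1, acyclic) → no; 1× O (X2, acyclic) → no.
That gives 5 matching atoms.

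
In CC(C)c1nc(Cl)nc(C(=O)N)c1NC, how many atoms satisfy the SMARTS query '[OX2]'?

Check the 15 heavy atoms by environment: 2× n (aromatic, X2) → no; 4× c (aromatic, X3) → no; 1× C (X3) → no; 1× O (X1) → no; 2× N (X3) → no; 4× C (X4) → no; 1× Cl (X1) → no.
No environment satisfies the query, so 0 matching atoms.

0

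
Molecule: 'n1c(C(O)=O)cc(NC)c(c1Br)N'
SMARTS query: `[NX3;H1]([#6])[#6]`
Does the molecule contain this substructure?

The pattern [NX3;H1]([#6])[#6] describes a trivalent nitrogen with one H, bonded to two carbons — a secondary amine.
The molecule carries an N-methylamino group (-NHCH3), whose atoms satisfy every constraint of the query, so the pattern matches.

Yes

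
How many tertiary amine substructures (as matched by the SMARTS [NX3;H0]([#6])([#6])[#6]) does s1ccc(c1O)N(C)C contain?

[NX3;H0]([#6])([#6])[#6] is the SMARTS for a tertiary amine: a trivalent nitrogen with no H, bonded to three carbons.
Exactly one fragment in the molecule meets all constraints, giving 1 match.

1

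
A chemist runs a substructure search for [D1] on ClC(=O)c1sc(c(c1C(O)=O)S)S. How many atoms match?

6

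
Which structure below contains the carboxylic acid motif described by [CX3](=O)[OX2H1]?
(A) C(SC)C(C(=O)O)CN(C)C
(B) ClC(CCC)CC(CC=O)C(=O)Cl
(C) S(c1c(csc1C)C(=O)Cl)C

[CX3](=O)[OX2H1] describes an sp2 carbon double-bonded to O and single-bonded to an -OH oxygen (a carboxylic acid).
(A) contains a carboxylic acid group (-C(=O)OH), which satisfies every atom and bond constraint.
(B) has an aldehyde (-CHO) but there is no singly-bonded oxygen on the carbonyl carbon.
(C) has an acyl chloride (-C(=O)Cl) but the carbonyl is bonded to Cl, not to an -OH oxygen.
So the answer is (A).

A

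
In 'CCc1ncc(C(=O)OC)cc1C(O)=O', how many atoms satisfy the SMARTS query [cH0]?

3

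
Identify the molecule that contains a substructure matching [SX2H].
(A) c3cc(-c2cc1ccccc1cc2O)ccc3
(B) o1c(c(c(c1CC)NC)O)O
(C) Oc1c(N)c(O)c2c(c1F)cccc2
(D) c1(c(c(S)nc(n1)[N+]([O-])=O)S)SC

[SX2H] describes an aliphatic sulfur with two connections, one being H (a thiol).
(A) has a hydroxyl group (-OH) but it is an -OH, not an -SH.
(B) has a hydroxyl group (-OH) but it is an -OH, not an -SH.
(C) has a hydroxyl group (-OH) but it is an -OH, not an -SH.
(D) contains a thiol (-SH), which satisfies every atom and bond constraint.
So the answer is (D).

D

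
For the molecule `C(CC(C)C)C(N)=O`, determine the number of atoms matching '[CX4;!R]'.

The query [CX4;!R] means: aliphatic carbon with four total connections, not in a ring.
Check the 8 heavy atoms by environment: 5× C (X4, acyclic) → match; 1× C (X3, acyclic) → no; 1× O (X1, acyclic) → no; 1× N (X3, acyclic) → no.
That gives 5 matching atoms.

5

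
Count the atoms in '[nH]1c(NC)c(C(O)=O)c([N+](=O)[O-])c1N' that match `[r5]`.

5

The query [r5] means: r5 matches atoms in a five-membered ring.
Check the 14 heavy atoms by environment: 1× n (aromatic, in 5-ring) → match; 4× c (aromatic, in 5-ring) → match; 2× C (acyclic) → no; 3× O (acyclic) → no; 1× N (charge +1, acyclic) → no; 1× O (charge -1, acyclic) → no; 2× N (acyclic) → no.
Summing the matching environments: 1 + 4 = 5 matching atoms.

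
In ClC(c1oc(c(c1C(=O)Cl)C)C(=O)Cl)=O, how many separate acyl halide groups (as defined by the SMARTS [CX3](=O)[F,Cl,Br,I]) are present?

[CX3](=O)[F,Cl,Br,I] is the SMARTS for an acyl halide: a carbonyl carbon bonded to a halogen.
The molecule carries 3 separate instances of an acyl chloride (-C(=O)Cl) meeting every constraint; each maps to a distinct set of atoms, giving 3 matches.

3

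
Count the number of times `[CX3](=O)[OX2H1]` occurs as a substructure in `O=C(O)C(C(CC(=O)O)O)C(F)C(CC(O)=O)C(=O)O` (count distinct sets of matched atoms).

4

[CX3](=O)[OX2H1] is the SMARTS for a carboxylic acid: an sp2 carbon double-bonded to O and single-bonded to an -OH oxygen.
The molecule carries 4 separate instances of a carboxylic acid group (-C(=O)OH) meeting every constraint; each maps to a distinct set of atoms, giving 4 matches.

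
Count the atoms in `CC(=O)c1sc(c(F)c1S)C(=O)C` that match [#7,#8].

The query [#7,#8] means: nitrogen or oxygen (comma = OR).
Check the 13 heavy atoms by environment: 1× s (aromatic) → no; 4× c (aromatic) → no; 4× C → no; 2× O → match; 1× S → no; 1× F → no.
That gives 2 matching atoms.

2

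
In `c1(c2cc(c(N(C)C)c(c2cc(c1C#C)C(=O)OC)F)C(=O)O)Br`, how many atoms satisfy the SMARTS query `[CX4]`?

Check the 24 heavy atoms by environment: 10× c (aromatic, X3) → no; 2× C (X2) → no; 1× N (X3) → no; 3× C (X4) → match; 2× C (X3) → no; 2× O (X1) → no; 2× O (X2) → no; 1× Br (X1) → no; 1× F (X1) → no.
That gives 3 matching atoms.

3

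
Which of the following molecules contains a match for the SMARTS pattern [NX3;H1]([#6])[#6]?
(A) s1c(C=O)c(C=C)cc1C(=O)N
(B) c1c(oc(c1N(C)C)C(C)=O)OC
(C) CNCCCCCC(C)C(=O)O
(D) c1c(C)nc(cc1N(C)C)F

[NX3;H1]([#6])[#6] describes a trivalent nitrogen with one H, bonded to two carbons (a secondary amine).
(A) has a primary amide (-C(=O)NH2) but the -C(=O)NH2 nitrogen has H2, not H1.
(B) has a dimethylamino group (-N(CH3)2) but the nitrogen has H0, not H1.
(C) contains an N-methylamino group (-NHCH3), which satisfies every atom and bond constraint.
(D) has a dimethylamino group (-N(CH3)2) but the nitrogen has H0, not H1.
So the answer is (C).

C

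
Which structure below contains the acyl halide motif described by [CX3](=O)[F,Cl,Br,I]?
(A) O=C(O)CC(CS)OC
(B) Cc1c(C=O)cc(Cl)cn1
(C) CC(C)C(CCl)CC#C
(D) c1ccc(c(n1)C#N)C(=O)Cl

[CX3](=O)[F,Cl,Br,I] describes a carbonyl carbon bonded to a halogen (an acyl halide).
(A) has a carboxylic acid group (-C(=O)OH) but the carbonyl is bonded to -OH, not to a halogen.
(B) has a chloro substituent but the Cl is not on a carbonyl carbon.
(C) has a chloro substituent but the Cl is not on a carbonyl carbon.
(D) contains an acyl chloride (-C(=O)Cl), which satisfies every atom and bond constraint.
So the answer is (D).

D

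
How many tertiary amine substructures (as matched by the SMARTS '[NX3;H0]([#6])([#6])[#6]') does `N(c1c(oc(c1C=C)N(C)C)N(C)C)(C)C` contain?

[NX3;H0]([#6])([#6])[#6] is the SMARTS for a tertiary amine: a trivalent nitrogen with no H, bonded to three carbons.
The molecule carries 3 separate instances of a dimethylamino group (-N(CH3)2) meeting every constraint; each maps to a distinct set of atoms, giving 3 matches.

3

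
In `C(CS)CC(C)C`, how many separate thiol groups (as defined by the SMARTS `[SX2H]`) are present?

1

[SX2H] is the SMARTS for a thiol: an aliphatic sulfur with two connections, one being H.
Exactly one fragment in the molecule meets all constraints, giving 1 match.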